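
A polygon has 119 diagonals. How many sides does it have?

Using d = n(n - 3)/2, we solve 119 = n(n - 3)/2.
So n(n - 3) = 238.
Testing n = 17: 17 * 14 = 238 = 238. Correct.
The polygon has 17 sides.

17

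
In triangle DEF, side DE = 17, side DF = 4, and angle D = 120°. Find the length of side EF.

When two sides and the included angle are known, the law of cosines gives the third side.
c^2 = a^2 + b^2 - 2ab cos(C) generalizes the Pythagorean theorem to non-right triangles.
Here: EF^2 = 289 + 16 - 136*(-1/2) = 373
EF = sqrt(373)

sqrt(373)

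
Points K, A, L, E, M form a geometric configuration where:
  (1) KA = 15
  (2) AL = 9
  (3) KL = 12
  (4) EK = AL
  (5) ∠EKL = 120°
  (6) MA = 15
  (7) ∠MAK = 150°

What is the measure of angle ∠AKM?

Step 1: By the law of cosines on triangle KAM: KM² = 15² + 15² − 2·15·15·cos(150°) = 839.71, so KM ≈ 28.98.
Step 2: By the inverse law of cosines on triangle AKM: cos(∠AKM) = (15² + 28.98² − 15²) / (2·15·28.98) = 839.71/869.33 = 0.9659, so ∠AKM = 15°.

Therefore, the measure of angle ∠AKM = 15°.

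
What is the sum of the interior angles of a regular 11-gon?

The sum of interior angles of an n-sided polygon is (n - 2) * 180.
For n = 11: (11 - 2) * 180 = 9 * 180 = 1620 degrees.

1620 degrees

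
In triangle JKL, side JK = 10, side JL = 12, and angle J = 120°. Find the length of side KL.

Law of cosines: KL^2 = 10^2 + 12^2 - 2(10)(12)cos(120°) = 364, so KL = 2*sqrt(91).

2*sqrt(91)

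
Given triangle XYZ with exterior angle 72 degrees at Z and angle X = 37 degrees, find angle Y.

The exterior angle theorem states that an exterior angle equals the sum of the two non-adjacent interior angles.
So 72 = 37 + angle Y, which gives angle Y = 72 - 37 = 35 degrees.

35 degrees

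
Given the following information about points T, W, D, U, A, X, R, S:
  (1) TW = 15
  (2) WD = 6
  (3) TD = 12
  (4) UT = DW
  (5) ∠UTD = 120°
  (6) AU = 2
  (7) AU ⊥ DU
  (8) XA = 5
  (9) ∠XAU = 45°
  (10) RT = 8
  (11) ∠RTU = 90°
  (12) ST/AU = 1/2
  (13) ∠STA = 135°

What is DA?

From the given relations: UT = DW = 6.
Step 1: By the law of cosines on triangle UTD: UD² = 6² + 12² − 2·6·12·cos(120°) = 252, so UD = 6·√7.
Step 2: By the law of cosines on triangle DUA: DA² = (6·√7)² + 2² − 2·6·√7·2·cos(90°) = 256, so DA = 16.

Therefore, the length of DA = 16.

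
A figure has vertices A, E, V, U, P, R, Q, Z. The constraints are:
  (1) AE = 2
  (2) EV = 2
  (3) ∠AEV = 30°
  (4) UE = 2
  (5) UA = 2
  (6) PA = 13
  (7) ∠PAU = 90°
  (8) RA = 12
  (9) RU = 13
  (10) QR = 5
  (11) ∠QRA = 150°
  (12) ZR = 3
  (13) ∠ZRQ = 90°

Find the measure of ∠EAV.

Step 1: By the law of cosines on triangle AEV: AV² = 2² + 2² − 2·2·2·cos(30°) = 1.07, so AV ≈ 1.04.
Step 2: By the inverse law of cosines on triangle EAV: cos(∠EAV) = (2² + 1.04² − 2²) / (2·2·1.04) = 1.07/4.14 = 0.2588, so ∠EAV = 75°.

Therefore, the measure of angle ∠EAV = 75°.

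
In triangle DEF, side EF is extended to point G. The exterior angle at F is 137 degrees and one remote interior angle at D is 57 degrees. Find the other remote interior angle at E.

The exterior angle theorem states that an exterior angle equals the sum of the two non-adjacent interior angles.
So 137 = 57 + angle E, which gives angle E = 137 - 57 = 80 degrees.

80 degrees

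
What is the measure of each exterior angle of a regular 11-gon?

Each exterior angle of a regular n-gon is 360 / n.
For n = 11: 360 / 11 = 360/11 degrees.

360/11 degrees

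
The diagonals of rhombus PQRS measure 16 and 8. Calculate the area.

Area = (16 * 8) / 2 = 128 / 2 = 64

64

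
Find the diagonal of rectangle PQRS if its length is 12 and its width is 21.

Using the Pythagorean theorem:
d² = 12² + 21² = 144 + 441 = 585
d = sqrt(585) = 3*sqrt(65)

3*sqrt(65)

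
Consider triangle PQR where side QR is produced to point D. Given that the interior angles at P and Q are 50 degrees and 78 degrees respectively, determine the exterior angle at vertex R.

Exterior angle = 50 + 78 = 128 degrees (exterior angle theorem).

128 degrees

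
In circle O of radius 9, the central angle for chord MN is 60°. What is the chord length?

Drop a perpendicular from the center to the chord, bisecting both the chord and the central angle.
Each half-chord = r sin(θ/2) = 9 sin(30°).
The full chord = 2 × 9 × sin(30°) = 9.

9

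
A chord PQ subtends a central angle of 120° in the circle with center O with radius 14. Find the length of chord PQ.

Chord = 2(14) sin(60°) = 14*sqrt(3)

14*sqrt(3)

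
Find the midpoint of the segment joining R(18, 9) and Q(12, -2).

M = ((x₁ + x₂)/2, (y₁ + y₂)/2)
= ((18 + 12)/2, (9 + -2)/2)
= (30/2, 7/2) = (15, 7/2)

(15, 7/2)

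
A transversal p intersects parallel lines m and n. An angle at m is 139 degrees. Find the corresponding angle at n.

Corresponding angles are equal: 139 degrees.

139 degrees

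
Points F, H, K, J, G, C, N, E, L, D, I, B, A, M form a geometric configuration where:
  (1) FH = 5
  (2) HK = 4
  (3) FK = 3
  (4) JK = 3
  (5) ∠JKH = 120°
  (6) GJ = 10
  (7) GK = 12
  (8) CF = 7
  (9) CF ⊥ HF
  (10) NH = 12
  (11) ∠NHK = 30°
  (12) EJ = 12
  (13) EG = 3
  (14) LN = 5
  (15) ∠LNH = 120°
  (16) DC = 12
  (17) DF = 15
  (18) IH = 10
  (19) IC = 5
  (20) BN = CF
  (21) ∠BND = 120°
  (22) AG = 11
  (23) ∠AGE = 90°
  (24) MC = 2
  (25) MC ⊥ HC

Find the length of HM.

Step 1: By the law of cosines on triangle CFH: CH² = 7² + 5² − 2·7·5·cos(90°) = 74, so CH = √74.
Step 2: By the law of cosines on triangle HCM: HM² = √74² + 2² − 2·√74·2·cos(90°) = 78, so HM = √78.

Therefore, the length of HM = √78.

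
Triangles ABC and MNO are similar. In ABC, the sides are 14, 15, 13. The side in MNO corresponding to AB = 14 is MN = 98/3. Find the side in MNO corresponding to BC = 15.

Similar triangles have proportional sides. Setting up the proportion:
MN / AB = NO / BC
98/3 / 14 = NO / 15
NO = 15 * 98/3 / 14 = 35.

35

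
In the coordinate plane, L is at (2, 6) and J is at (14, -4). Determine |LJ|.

The horizontal distance is |14 - 2| = 12 and the vertical distance is |-4 - 6| = 10.
By the Pythagorean theorem, d = sqrt(12^2 + 10^2) = sqrt(244) = 2*sqrt(61).

2*sqrt(61)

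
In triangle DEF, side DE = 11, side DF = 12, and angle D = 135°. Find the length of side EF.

When two sides and the included angle are known, the law of cosines gives the third side.
c^2 = a^2 + b^2 - 2ab cos(C) generalizes the Pythagorean theorem to non-right triangles.
Here: EF^2 = 121 + 144 - 264*(-sqrt(2)/2) = 132*sqrt(2) + 265
EF = sqrt(132*sqrt(2) + 265)

sqrt(132*sqrt(2) + 265)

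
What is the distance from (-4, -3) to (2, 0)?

d = sqrt((6)^2 + (3)^2) = sqrt(45) = 3*sqrt(5)

3*sqrt(5)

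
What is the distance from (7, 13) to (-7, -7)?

The horizontal distance is |-7 - 7| = 14 and the vertical distance is |-7 - 13| = 20.
By the Pythagorean theorem, d = sqrt(14^2 + 20^2) = sqrt(596) = 2*sqrt(149).

2*sqrt(149)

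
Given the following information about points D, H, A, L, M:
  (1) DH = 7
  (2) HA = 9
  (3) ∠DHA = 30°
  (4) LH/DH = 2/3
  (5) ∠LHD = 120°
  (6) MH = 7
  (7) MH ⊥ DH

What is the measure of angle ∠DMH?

Step 1: By the law of cosines on triangle MHD: MD² = 7² + 7² − 2·7·7·cos(90°) = 98, so MD = 7·√2.
Step 2: By the inverse law of cosines on triangle DMH: cos(∠DMH) = ((7·√2)² + 7² − 7²) / (2·7·√2·7) = 98/138.59 = 0.7071, so ∠DMH = 45°.

Therefore, the measure of angle ∠DMH = 45°.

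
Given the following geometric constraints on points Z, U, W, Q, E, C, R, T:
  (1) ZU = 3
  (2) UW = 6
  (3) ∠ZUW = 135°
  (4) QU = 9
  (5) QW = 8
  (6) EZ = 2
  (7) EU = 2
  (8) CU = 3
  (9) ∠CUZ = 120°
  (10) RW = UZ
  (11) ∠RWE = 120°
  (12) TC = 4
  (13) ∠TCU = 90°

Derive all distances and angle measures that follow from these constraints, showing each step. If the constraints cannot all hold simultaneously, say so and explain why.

The constraints are consistent.

From the given relations:
  RW = UZ = 3

Step 1: From ZU = 3, UW = 6, and ∠ZUW = 135°, by the law of cosines:
  ZW² = ZU² + UW² - 2·ZU·UW·cos(135°) = 9 + 36 + 25.46 = 70.46
  ZW ≈ 8.39

Step 2: From ZU = 3, UC = 3, and ∠ZUC = 120°, by the law of cosines:
  ZC² = ZU² + UC² - 2·ZU·UC·cos(120°) = 9 + 9 + 9 = 27
  ZC = 3·√3

Step 3: From UC = 3, CT = 4, and ∠UCT = 90°, by the law of cosines:
  UT² = UC² + CT² - 2·UC·CT·cos(90°) = 9 + 16 - 0 = 25
  UT = 5

Step 4: From ZE = 2, ZU = 3, EU = 2, by the inverse law of cosines:
  cos(∠EZU) = (ZE² + ZU² - EU²) / (2·ZE·ZU)
  ∠EZU = 41.41°

Step 5: From UE = 2, UZ = 3, EZ = 2, by the inverse law of cosines:
  cos(∠EUZ) = (UE² + UZ² - EZ²) / (2·UE·UZ)
  ∠EUZ = 41.41°

Step 6: From UQ = 9, UW = 6, QW = 8, by the inverse law of cosines:
  cos(∠QUW) = (UQ² + UW² - QW²) / (2·UQ·UW)
  ∠QUW = 60.61°

Step 7: From WQ = 8, WU = 6, QU = 9, by the inverse law of cosines:
  cos(∠QWU) = (WQ² + WU² - QU²) / (2·WQ·WU)
  ∠QWU = 78.58°

Step 8: From QU = 9, QW = 8, UW = 6, by the inverse law of cosines:
  cos(∠UQW) = (QU² + QW² - UW²) / (2·QU·QW)
  ∠UQW = 40.8°

Step 9: From EU = 2, EZ = 2, UZ = 3, by the inverse law of cosines:
  cos(∠UEZ) = (EU² + EZ² - UZ²) / (2·EU·EZ)
  ∠UEZ = 97.18°

Step 10: From ZC = 3·√3, ZU = 3, CU = 3, by the inverse law of cosines:
  cos(∠CZU) = (ZC² + ZU² - CU²) / (2·ZC·ZU)
  ∠CZU = 30°

Step 11: From ZU = 3, ZW = 8.39, UW = 6, by the inverse law of cosines:
  cos(∠UZW) = (ZU² + ZW² - UW²) / (2·ZU·ZW)
  ∠UZW = 30.36°

Step 12: From UC = 3, UT = 5, CT = 4, by the inverse law of cosines:
  cos(∠CUT) = (UC² + UT² - CT²) / (2·UC·UT)
  ∠CUT = 53.13°

Step 13: From WU = 6, WZ = 8.39, UZ = 3, by the inverse law of cosines:
  cos(∠UWZ) = (WU² + WZ² - UZ²) / (2·WU·WZ)
  ∠UWZ = 14.64°

Step 14: From CU = 3, CZ = 3·√3, UZ = 3, by the inverse law of cosines:
  cos(∠UCZ) = (CU² + CZ² - UZ²) / (2·CU·CZ)
  ∠UCZ = 30°

Step 15: From TC = 4, TU = 5, CU = 3, by the inverse law of cosines:
  cos(∠CTU) = (TC² + TU² - CU²) / (2·TC·TU)
  ∠CTU = 36.87°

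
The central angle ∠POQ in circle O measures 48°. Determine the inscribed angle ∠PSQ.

By the inscribed angle theorem, the inscribed angle is half the central angle.
Inscribed angle = 48° / 2 = 24°

24°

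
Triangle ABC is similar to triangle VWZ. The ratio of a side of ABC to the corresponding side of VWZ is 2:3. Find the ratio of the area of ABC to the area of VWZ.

The ratio of areas of similar triangles equals the square of the side ratio.
Side ratio = 2:3
Area ratio = (2/3)^2 = 4/9 = 4:9

4:9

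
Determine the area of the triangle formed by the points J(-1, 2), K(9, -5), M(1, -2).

The Shoelace formula computes the area from vertex coordinates by summing cross products.
For vertices (-1,2), (9,-5), (1,-2):
Signed sum = -1*-5 - 9*2 + 9*-2 - 1*-5 + 1*2 - -1*-2
= -13 + -13 + 0 = -26
Area = (1/2)|-26| = 13.

13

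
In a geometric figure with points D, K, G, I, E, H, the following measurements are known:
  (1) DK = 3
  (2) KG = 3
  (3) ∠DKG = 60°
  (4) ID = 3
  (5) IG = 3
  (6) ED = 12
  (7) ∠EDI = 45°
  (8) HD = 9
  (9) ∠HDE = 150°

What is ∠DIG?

Step 1: By the law of cosines on triangle DKG: DG² = 3² + 3² − 2·3·3·cos(60°) = 9, so DG = 3.
Step 2: By the inverse law of cosines on triangle DIG: cos(∠DIG) = (3² + 3² − 3²) / (2·3·3) = 9/18 = 0.5, so ∠DIG = 60°.

Therefore, the measure of angle ∠DIG = 60°.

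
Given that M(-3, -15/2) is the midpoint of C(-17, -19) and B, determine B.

Using the midpoint formula: M = ((x1 + x2)/2, (y1 + y2)/2)
We know M = (-3, -15/2) and C = (-17, -19)
For x: -3 = (-17 + x2)/2, so x2 = 2*-3 - -17 = 11
For y: -15/2 = (-19 + y2)/2, so y2 = 2*-15/2 - -19 = 4
B = (11, 4)

(11, 4)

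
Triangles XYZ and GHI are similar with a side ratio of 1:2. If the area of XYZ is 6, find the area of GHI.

For similar figures, the area ratio equals the square of the side ratio.
Side ratio (XYZ to GHI) = 1:2, so area ratio = 1^2:2^2 = 1:4.
If the area of XYZ is 6, then the area of GHI = 6 * (4/1) = 24.

24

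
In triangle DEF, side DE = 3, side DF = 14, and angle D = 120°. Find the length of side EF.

By the law of cosines: EF^2 = DE^2 + DF^2 - 2*DE*DF*cos(D)
EF^2 = 3^2 + 14^2 - 2*3*14*cos(120°)
EF^2 = 9 + 196 - 84*(-1/2)
EF^2 = 247
EF = sqrt(247)

sqrt(247)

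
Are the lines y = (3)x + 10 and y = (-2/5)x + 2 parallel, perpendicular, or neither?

Slope of line 1: m1 = 3
Slope of line 2: m2 = -2/5
m1 != m2 (3 != -2/5), so not parallel.
m1 * m2 = (3) * (-2/5) = -6/5 != -1, so not perpendicular.
The lines are neither parallel nor perpendicular.

Neither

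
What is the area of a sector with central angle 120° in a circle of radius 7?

The full circle has area πr² = π(7)² = 49*pi.
The sector covers 120° out of 360°, a fraction of 1/3.
Sector area = 49*pi × 1/3 = 49*pi/3.

49*pi/3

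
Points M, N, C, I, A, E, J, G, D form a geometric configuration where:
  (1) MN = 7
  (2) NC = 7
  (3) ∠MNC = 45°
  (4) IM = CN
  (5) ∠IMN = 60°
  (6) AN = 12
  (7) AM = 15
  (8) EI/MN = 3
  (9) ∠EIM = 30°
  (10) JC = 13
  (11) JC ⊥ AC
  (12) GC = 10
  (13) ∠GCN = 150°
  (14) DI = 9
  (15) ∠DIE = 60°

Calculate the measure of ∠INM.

From the given relations: IM = CN = 7.
Step 1: By the law of cosines on triangle NMI: NI² = 7² + 7² − 2·7·7·cos(60°) = 49, so NI = 7.
Step 2: By the inverse law of cosines on triangle INM: cos(∠INM) = (7² + 7² − 7²) / (2·7·7) = 49/98 = 0.5, so ∠INM = 60°.

Therefore, the measure of angle ∠INM = 60°.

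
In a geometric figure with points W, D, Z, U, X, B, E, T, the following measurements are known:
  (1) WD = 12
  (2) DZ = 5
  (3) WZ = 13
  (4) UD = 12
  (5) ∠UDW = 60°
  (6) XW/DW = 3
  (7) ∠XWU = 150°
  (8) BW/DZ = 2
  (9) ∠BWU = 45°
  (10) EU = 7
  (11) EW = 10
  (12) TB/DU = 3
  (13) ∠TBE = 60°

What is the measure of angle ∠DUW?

Step 1: By the law of cosines on triangle UDW: UW² = 12² + 12² − 2·12·12·cos(60°) = 144, so UW = 12.
Step 2: By the inverse law of cosines on triangle DUW: cos(∠DUW) = (12² + 12² − 12²) / (2·12·12) = 144/288 = 0.5, so ∠DUW = 60°.

Therefore, the measure of angle ∠DUW = 60°.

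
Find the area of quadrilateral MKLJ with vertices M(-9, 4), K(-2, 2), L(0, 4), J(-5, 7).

Using the Shoelace formula for a quadrilateral (vertices in order):
Area = (1/2)|sum of (x_i * y_(i+1) - x_(i+1) * y_i)|
Terms: (-9*2 - -2*4) = -10, (-2*4 - 0*2) = -8, (0*7 - -5*4) = 20, (-5*4 - -9*7) = 43
Sum = 45
Area = (1/2)(45) = 45/2

45/2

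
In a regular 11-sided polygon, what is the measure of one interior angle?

Each interior angle of a regular n-gon is (n - 2) * 180 / n.
For n = 11: (11 - 2) * 180 / 11 = 1620/11 = 1620/11 degrees.

1620/11 degrees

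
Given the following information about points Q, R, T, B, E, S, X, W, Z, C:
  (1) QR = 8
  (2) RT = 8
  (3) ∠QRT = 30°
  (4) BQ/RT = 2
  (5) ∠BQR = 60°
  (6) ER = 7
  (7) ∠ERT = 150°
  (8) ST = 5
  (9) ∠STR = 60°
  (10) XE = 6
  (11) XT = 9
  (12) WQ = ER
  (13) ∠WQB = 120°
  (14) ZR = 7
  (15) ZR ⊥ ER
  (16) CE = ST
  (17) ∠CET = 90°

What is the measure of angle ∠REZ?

Step 1: By the law of cosines on triangle ERZ: EZ² = 7² + 7² − 2·7·7·cos(90°) = 98, so EZ = 7·√2.
Step 2: By the inverse law of cosines on triangle REZ: cos(∠REZ) = (7² + (7·√2)² − 7²) / (2·7·7·√2) = 98/138.59 = 0.7071, so ∠REZ = 45°.

Therefore, the measure of angle ∠REZ = 45°.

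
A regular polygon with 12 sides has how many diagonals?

The number of diagonals in an n-gon is n(n - 3)/2.
For n = 12: 12(12 - 3)/2 = 12 × 9 / 2 = 54.

54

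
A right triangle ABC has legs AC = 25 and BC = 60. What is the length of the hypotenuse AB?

By the Pythagorean theorem: AB^2 = AC^2 + BC^2
AB^2 = 25^2 + 60^2 = 625 + 3600 = 4225
AB = sqrt(4225) = 65

65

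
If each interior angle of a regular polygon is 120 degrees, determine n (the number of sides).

The exterior angle is the supplement of the interior angle: 180 - 120 = 60 degrees.
Since the exterior angles of any convex polygon sum to 360 degrees, the number of sides is 360 / 60 = 6.

6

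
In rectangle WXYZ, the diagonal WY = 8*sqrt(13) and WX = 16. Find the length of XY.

Using the Pythagorean theorem: d^2 = a^2 + b^2
b^2 = d^2 - a^2
b^2 = 832 - 256
b^2 = 576
b = sqrt(576) = 24

24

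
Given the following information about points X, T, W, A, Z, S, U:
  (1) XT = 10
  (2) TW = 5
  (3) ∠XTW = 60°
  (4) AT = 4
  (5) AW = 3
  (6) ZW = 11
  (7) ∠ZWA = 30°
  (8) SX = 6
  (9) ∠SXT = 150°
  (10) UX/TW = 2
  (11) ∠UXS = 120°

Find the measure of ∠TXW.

Step 1: By the law of cosines on triangle XTW: XW² = 10² + 5² − 2·10·5·cos(60°) = 75, so XW = 5·√3.
Step 2: By the inverse law of cosines on triangle TXW: cos(∠TXW) = (10² + (5·√3)² − 5²) / (2·10·5·√3) = 150/173.21 = 0.866, so ∠TXW = 30°.

Therefore, the measure of angle ∠TXW = 30°.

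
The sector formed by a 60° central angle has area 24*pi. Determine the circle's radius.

Sector area A = πr² × θ/360, so r² = 360A / (πθ).
r² = 360 × 24*pi / (π × 60)
r² = 144
r = 12

12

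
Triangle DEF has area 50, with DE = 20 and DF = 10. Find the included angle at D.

From the SAS area formula Area = (1/2)ab sin(C), rearranging gives sin(C) = 2*Area/(ab).
sin(C) = 2 * 50 / (200) = 1/2.
Therefore C = arcsin(1/2) = 30°.
Since sin(180° - C) = sin(C), the obtuse angle 150° gives the same area, so C = 30° or C = 150°.

30° or 150°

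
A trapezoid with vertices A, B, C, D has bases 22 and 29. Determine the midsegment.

The midsegment (median) of a trapezoid connects the midpoints of the non-parallel sides.
Its length is the average of the two bases: (22 + 29) / 2 = 51/2.

51/2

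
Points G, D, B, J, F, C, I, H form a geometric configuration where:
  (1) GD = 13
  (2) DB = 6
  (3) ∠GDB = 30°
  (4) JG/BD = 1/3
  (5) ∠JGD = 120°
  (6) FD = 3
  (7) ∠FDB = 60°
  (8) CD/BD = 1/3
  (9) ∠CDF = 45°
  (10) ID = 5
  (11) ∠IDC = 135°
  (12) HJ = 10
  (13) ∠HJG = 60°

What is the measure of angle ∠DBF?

Step 1: By the law of cosines on triangle BDF: BF² = 6² + 3² − 2·6·3·cos(60°) = 27, so BF = 3·√3.
Step 2: By the inverse law of cosines on triangle DBF: cos(∠DBF) = (6² + (3·√3)² − 3²) / (2·6·3·√3) = 54/62.35 = 0.866, so ∠DBF = 30°.

Therefore, the measure of angle ∠DBF = 30°.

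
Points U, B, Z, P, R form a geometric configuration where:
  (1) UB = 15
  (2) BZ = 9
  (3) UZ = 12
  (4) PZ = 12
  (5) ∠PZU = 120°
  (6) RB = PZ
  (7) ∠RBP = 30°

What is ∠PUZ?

Step 1: By the law of cosines on triangle UZP: UP² = 12² + 12² − 2·12·12·cos(120°) = 432, so UP = 12·√3.
Step 2: By the inverse law of cosines on triangle PUZ: cos(∠PUZ) = ((12·√3)² + 12² − 12²) / (2·12·√3·12) = 432/498.83 = 0.866, so ∠PUZ = 30°.

Therefore, the measure of angle ∠PUZ = 30°.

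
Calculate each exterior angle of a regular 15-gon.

Each exterior angle of a regular n-gon is 360 / n.
For n = 15: 360 / 15 = 24 degrees.

24 degrees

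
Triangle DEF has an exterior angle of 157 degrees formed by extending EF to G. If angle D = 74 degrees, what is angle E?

By the exterior angle theorem: exterior angle = sum of remote interior angles.
157 = 74 + angle E
angle E = 157 - 74 = 83 degrees

83 degrees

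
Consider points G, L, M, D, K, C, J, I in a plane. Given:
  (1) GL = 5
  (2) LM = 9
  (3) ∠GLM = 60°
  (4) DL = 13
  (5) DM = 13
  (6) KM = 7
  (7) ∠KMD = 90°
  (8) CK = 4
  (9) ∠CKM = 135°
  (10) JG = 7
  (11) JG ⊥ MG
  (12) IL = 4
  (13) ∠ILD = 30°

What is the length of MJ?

Step 1: By the law of cosines on triangle GLM: GM² = 5² + 9² − 2·5·9·cos(60°) = 61, so GM = √61.
Step 2: By the law of cosines on triangle MGJ: MJ² = √61² + 7² − 2·√61·7·cos(90°) = 110, so MJ = √110.

Therefore, the length of MJ = √110.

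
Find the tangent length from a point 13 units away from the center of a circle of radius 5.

tangent = √(d² - r²) = √(13² - 5²) = √(169 - 25) = √144 = 12

12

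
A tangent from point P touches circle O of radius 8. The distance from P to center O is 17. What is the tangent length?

The tangent, radius, and line from the external point to the center form a right triangle.
The right angle is where the tangent meets the radius.
By the Pythagorean theorem: tangent² + 8² = 17²
tangent² = 289 - 64 = 225
tangent = 15

15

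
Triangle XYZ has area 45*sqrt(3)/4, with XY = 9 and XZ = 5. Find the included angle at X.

Area = (1/2) * a * b * sin(C)
sin(C) = 2 * Area / (a * b)
sin(C) = 2 * 45*sqrt(3)/4 / (9 * 5)
sin(C) = sqrt(3)/2
C = arcsin(sqrt(3)/2) = 60°
Since sin(180° - C) = sin(C), the obtuse angle 120° gives the same area, so C = 60° or C = 120°.

60° or 120°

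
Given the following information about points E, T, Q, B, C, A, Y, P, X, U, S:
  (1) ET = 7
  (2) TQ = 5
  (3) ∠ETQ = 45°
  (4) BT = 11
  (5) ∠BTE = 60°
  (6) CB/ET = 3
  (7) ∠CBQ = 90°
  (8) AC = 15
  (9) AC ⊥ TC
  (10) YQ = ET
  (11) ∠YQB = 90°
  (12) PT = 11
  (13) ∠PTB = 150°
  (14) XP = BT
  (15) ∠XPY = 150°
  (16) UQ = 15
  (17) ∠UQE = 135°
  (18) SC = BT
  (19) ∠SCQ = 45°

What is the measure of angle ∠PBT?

Step 1: By the law of cosines on triangle BTP: BP² = 11² + 11² − 2·11·11·cos(150°) = 451.58, so BP ≈ 21.25.
Step 2: By the inverse law of cosines on triangle PBT: cos(∠PBT) = (21.25² + 11² − 11²) / (2·21.25·11) = 451.58/467.51 = 0.9659, so ∠PBT = 15°.

Therefore, the measure of angle ∠PBT = 15°.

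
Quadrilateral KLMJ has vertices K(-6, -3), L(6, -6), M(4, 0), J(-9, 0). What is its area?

Using the Shoelace formula for a quadrilateral (vertices in order):
Area = (1/2)|sum of (x_i * y_(i+1) - x_(i+1) * y_i)|
Terms: (-6*-6 - 6*-3) = 54, (6*0 - 4*-6) = 24, (4*0 - -9*0) = 0, (-9*-3 - -6*0) = 27
Sum = 105
Area = (1/2)(105) = 105/2

105/2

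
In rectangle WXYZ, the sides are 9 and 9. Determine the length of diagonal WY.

d = sqrt(9^2 + 9^2) = sqrt(162) = 9*sqrt(2)

9*sqrt(2)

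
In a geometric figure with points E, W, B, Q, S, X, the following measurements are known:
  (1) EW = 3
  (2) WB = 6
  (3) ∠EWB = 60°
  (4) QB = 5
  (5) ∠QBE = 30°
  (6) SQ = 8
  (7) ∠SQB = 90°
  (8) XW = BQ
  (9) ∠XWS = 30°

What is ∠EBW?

Step 1: By the law of cosines on triangle BWE: BE² = 6² + 3² − 2·6·3·cos(60°) = 27, so BE = 3·√3.
Step 2: By the inverse law of cosines on triangle EBW: cos(∠EBW) = ((3·√3)² + 6² − 3²) / (2·3·√3·6) = 54/62.35 = 0.866, so ∠EBW = 30°.

Therefore, the measure of angle ∠EBW = 30°.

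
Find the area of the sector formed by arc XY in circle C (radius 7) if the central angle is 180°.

The full circle has area πr² = π(7)² = 49*pi.
The sector covers 180° out of 360°, a fraction of 1/2.
Sector area = 49*pi × 1/2 = 49*pi/2.

49*pi/2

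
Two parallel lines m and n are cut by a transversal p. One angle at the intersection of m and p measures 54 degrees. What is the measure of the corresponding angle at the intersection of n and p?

Corresponding angles formed by parallel lines and a transversal are equal.
The given angle is 54 degrees.
The corresponding angle = 54 degrees.

54 degrees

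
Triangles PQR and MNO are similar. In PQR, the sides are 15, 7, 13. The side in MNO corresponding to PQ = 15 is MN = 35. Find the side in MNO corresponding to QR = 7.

k = 35/15 = 7/3. NO = 7/3 * 7 = 49/3.

49/3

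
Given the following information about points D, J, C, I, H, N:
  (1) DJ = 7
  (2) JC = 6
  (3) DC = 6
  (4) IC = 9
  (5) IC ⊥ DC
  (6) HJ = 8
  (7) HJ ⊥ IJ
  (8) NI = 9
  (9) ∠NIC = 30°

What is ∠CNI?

Step 1: By the law of cosines on triangle NIC: NC² = 9² + 9² − 2·9·9·cos(30°) = 21.7, so NC ≈ 4.66.
Step 2: By the inverse law of cosines on triangle CNI: cos(∠CNI) = (4.66² + 9² − 9²) / (2·4.66·9) = 21.7/83.86 = 0.2588, so ∠CNI = 75°.

Therefore, the measure of angle ∠CNI = 75°.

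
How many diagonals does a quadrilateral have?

The number of diagonals in an n-gon is n(n - 3)/2.
For n = 4: 4(4 - 3)/2 = 4 × 1 / 2 = 2.

2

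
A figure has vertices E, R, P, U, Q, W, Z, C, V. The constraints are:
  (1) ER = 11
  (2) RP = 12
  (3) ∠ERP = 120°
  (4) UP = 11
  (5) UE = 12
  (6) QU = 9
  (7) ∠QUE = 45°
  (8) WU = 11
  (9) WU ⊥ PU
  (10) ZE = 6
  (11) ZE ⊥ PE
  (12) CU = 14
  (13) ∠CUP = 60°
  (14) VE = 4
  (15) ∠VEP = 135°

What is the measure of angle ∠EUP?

Step 1: By the law of cosines on triangle ERP: EP² = 11² + 12² − 2·11·12·cos(120°) = 397, so EP ≈ 19.92.
Step 2: By the inverse law of cosines on triangle EUP: cos(∠EUP) = (12² + 11² − 19.92²) / (2·12·11) = -132/264 = -0.5, so ∠EUP = 120°.

Therefore, the measure of angle ∠EUP = 120°.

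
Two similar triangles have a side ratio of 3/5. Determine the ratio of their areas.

Area scales with the square of linear dimensions. If every length is multiplied by 3/5, then the area is multiplied by (3/5)^2 = 9/25.
The area ratio is 9:25.

9:25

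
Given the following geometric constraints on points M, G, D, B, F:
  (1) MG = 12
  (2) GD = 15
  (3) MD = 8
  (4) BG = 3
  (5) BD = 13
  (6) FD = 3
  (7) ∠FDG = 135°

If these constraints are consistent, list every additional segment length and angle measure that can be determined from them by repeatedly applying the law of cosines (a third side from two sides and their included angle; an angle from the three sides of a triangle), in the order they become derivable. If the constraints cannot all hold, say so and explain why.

The constraints are consistent. Derivable facts, in order:
After 1 step:
- GF ≈ 17.25
- ∠BDG = 9.18°
- ∠BGD = 43.76°
- ∠DBG = 127.05°
- ∠DGM = 32.09°
- ∠DMG = 95.08°
- ∠GDM = 52.83°
After 2 steps:
- ∠DFG = 37.94°
- ∠DGF = 7.06°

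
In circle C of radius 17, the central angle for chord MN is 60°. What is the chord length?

Chord length = 2r sin(θ/2)
= 2 × 17 × sin(60°/2)
= 2 × 17 × sin(30°)
= 17

17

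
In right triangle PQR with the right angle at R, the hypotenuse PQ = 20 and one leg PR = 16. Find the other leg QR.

Rearranging the Pythagorean theorem to solve for the unknown leg:
leg^2 = hypotenuse^2 - known_leg^2 = 400 - 256 = 144
leg = sqrt(144) = 12.

12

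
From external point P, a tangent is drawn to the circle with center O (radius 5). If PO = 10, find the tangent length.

tangent = √(d² - r²) = √(10² - 5²) = √(100 - 25) = √75 = 5*sqrt(3)

5*sqrt(3)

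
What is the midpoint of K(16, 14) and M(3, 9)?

The midpoint is the point halfway along the segment.
Move half the horizontal distance: 16 + (3 - 16)/2 = 16 + -13/2 = 19/2
Move half the vertical distance: 14 + (9 - 14)/2 = 14 + -5/2 = 23/2
Midpoint = (19/2, 23/2)

(19/2, 23/2)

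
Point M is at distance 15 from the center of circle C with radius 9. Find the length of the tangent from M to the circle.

tangent = √(d² - r²) = √(15² - 9²) = √(225 - 81) = √144 = 12

12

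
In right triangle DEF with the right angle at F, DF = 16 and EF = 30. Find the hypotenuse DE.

DE = sqrt(16^2 + 30^2) = sqrt(1156) = 34

34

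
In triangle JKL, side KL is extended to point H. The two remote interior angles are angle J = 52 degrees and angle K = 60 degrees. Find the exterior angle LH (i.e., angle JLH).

By the exterior angle theorem, an exterior angle of a triangle equals the sum of the two remote interior angles.
Exterior angle = angle J + angle K
Exterior angle = 52 + 60 = 112 degrees

112 degrees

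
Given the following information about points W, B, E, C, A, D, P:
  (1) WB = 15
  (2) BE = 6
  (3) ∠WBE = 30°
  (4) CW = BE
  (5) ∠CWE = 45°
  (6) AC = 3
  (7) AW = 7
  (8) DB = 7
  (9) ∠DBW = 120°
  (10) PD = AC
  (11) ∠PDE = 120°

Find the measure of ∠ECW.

From the given relations: CW = BE = 6.
Step 1: By the law of cosines on triangle EBW: EW² = 6² + 15² − 2·6·15·cos(30°) = 105.12, so EW ≈ 10.25.
Step 2: By the law of cosines on triangle CWE: CE² = 6² + 10.25² − 2·6·10.25·cos(45°) = 54.12, so CE ≈ 7.36.
Step 3: By the inverse law of cosines on triangle ECW: cos(∠ECW) = (7.36² + 6² − 10.25²) / (2·7.36·6) = -15/88.28 = -0.1699, so ∠ECW = 99.78°.

Therefore, the measure of angle ∠ECW = 99.78°.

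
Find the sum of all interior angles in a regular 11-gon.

The sum of interior angles of an n-sided polygon is (n - 2) * 180.
For n = 11: (11 - 2) * 180 = 9 * 180 = 1620 degrees.

1620 degrees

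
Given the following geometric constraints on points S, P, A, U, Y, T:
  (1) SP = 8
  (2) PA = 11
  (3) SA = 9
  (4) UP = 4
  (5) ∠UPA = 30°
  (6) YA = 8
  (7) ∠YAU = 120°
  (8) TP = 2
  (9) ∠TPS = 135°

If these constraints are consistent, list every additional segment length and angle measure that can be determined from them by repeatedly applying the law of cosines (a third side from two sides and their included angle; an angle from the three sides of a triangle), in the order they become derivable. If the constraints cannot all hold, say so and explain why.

The constraints are consistent. Derivable facts, in order:
After 1 step:
- AU ≈ 7.8
- ST ≈ 9.52
- ∠APS = 53.78°
- ∠ASP = 80.41°
- ∠PAS = 45.82°
After 2 steps:
- UY ≈ 13.68
- ∠AUP = 135.14°
- ∠PAU = 14.86°
- ∠PST = 8.54°
- ∠PTS = 36.46°
After 3 steps:
- ∠AUY = 30.43°
- ∠AYU = 29.57°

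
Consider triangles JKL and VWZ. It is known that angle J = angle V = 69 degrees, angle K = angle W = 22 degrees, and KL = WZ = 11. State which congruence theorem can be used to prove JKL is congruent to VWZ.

The given information provides:
angle J = angle V = 69 degrees, angle K = angle W = 22 degrees, and KL = WZ = 11
This matches the AAS congruence theorem.
Two pairs of corresponding angles and a non-included side are equal (Angle-Angle-Side).

AAS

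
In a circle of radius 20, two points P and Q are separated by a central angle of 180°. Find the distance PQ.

Drop a perpendicular from the center to the chord, bisecting both the chord and the central angle.
Each half-chord = r sin(θ/2) = 20 sin(90°).
The full chord = 2 × 20 × sin(90°) = 40.

40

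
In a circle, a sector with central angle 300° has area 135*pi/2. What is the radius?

Sector area A = πr² × θ/360, so r² = 360A / (πθ).
r² = 360 × 135*pi/2 / (π × 300)
r² = 81
r = 9

9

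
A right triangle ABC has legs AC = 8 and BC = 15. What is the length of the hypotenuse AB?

AB = sqrt(8^2 + 15^2) = sqrt(289) = 17

17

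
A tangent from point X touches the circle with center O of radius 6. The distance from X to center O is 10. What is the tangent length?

tangent = √(d² - r²) = √(10² - 6²) = √(100 - 36) = √64 = 8

8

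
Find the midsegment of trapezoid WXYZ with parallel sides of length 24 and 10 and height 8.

The midsegment of a trapezoid = (base1 + base2) / 2
midsegment = (24 + 10) / 2
midsegment = 34 / 2
midsegment = 17

17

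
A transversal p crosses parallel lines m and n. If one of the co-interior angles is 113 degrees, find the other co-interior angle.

Co-interior (same-side interior) angles are between the parallel lines on the same side of the transversal.
Unlike corresponding or alternate interior angles, they are supplementary rather than equal.
So the angle = 180 - 113 = 67 degrees.

67 degrees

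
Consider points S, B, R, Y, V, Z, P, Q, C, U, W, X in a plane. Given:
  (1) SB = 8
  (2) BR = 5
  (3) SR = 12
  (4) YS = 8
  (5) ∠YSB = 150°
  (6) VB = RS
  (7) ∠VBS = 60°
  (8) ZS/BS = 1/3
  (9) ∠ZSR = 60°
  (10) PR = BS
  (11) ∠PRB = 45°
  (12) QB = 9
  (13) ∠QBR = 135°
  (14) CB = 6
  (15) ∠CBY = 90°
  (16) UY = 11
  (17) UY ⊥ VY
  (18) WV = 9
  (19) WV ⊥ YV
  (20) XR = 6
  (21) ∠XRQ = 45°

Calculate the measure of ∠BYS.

Step 1: By the law of cosines on triangle YSB: YB² = 8² + 8² − 2·8·8·cos(150°) = 238.85, so YB ≈ 15.45.
Step 2: By the inverse law of cosines on triangle BYS: cos(∠BYS) = (15.45² + 8² − 8²) / (2·15.45·8) = 238.85/247.28 = 0.9659, so ∠BYS = 15°.

Therefore, the measure of angle ∠BYS = 15°.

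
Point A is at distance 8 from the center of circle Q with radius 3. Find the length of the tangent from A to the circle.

The tangent, radius, and line from the external point to the center form a right triangle.
The right angle is where the tangent meets the radius.
By the Pythagorean theorem: tangent² + 3² = 8²
tangent² = 64 - 9 = 55
tangent = sqrt(55)

sqrt(55)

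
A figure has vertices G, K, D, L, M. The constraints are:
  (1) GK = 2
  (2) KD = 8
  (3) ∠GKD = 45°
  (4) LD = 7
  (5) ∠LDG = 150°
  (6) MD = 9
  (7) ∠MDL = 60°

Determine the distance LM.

Step 1: By the law of cosines on triangle LDM: LM² = 7² + 9² − 2·7·9·cos(60°) = 67, so LM = √67.

Therefore, the length of LM = √67.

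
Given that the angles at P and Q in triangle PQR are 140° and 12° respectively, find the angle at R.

By the triangle angle sum property, the three interior angles of any triangle add up to 180°.
We know angle P = 140° and angle Q = 12°, so their sum is 152°.
Therefore angle R = 180° - 152° = 28°.

28 degrees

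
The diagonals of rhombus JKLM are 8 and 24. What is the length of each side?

Half-diagonals are 4 and 12. side = sqrt(4^2 + 12^2) = sqrt(160) = 4*sqrt(10)

4*sqrt(10)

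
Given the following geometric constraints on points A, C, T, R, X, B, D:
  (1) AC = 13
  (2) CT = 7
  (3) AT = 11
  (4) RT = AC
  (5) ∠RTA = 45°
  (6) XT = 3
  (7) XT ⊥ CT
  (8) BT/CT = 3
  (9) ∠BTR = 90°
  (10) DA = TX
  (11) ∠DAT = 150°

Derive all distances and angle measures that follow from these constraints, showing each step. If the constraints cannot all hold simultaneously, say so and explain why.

The constraints are consistent.

From the given relations:
  RT = AC = 13
  BT = 3·CT = 3·7 = 21
  DA = TX = 3

Step 1: From AT = 11, TR = 13, and ∠ATR = 45°, by the law of cosines:
  AR² = AT² + TR² - 2·AT·TR·cos(45°) = 121 + 169 - 202.2 = 87.77
  AR ≈ 9.37

Step 2: From CT = 7, TX = 3, and ∠CTX = 90°, by the law of cosines:
  CX² = CT² + TX² - 2·CT·TX·cos(90°) = 49 + 9 - 0 = 58
  CX = √58

Step 3: From TA = 11, AD = 3, and ∠TAD = 150°, by the law of cosines:
  TD² = TA² + AD² - 2·TA·AD·cos(150°) = 121 + 9 + 57.16 = 187.2
  TD ≈ 13.68

Step 4: From RT = 13, TB = 21, and ∠RTB = 90°, by the law of cosines:
  RB² = RT² + TB² - 2·RT·TB·cos(90°) = 169 + 441 - 0 = 610
  RB ≈ 24.7

Step 5: From AC = 13, AT = 11, CT = 7, by the inverse law of cosines:
  cos(∠CAT) = (AC² + AT² - CT²) / (2·AC·AT)
  ∠CAT = 32.58°

Step 6: From CA = 13, CT = 7, AT = 11, by the inverse law of cosines:
  cos(∠ACT) = (CA² + CT² - AT²) / (2·CA·CT)
  ∠ACT = 57.79°

Step 7: From TA = 11, TC = 7, AC = 13, by the inverse law of cosines:
  cos(∠ATC) = (TA² + TC² - AC²) / (2·TA·TC)
  ∠ATC = 89.63°

Step 8: From AR = 9.37, AT = 11, RT = 13, by the inverse law of cosines:
  cos(∠RAT) = (AR² + AT² - RT²) / (2·AR·AT)
  ∠RAT = 78.88°

Step 9: From CT = 7, CX = √58, TX = 3, by the inverse law of cosines:
  cos(∠TCX) = (CT² + CX² - TX²) / (2·CT·CX)
  ∠TCX = 23.2°

Step 10: From TA = 11, TD = 13.68, AD = 3, by the inverse law of cosines:
  cos(∠ATD) = (TA² + TD² - AD²) / (2·TA·TD)
  ∠ATD = 6.29°

Step 11: From RA = 9.37, RT = 13, AT = 11, by the inverse law of cosines:
  cos(∠ART) = (RA² + RT² - AT²) / (2·RA·RT)
  ∠ART = 56.12°

Step 12: From RB = 24.7, RT = 13, BT = 21, by the inverse law of cosines:
  cos(∠BRT) = (RB² + RT² - BT²) / (2·RB·RT)
  ∠BRT = 58.24°

Step 13: From XC = √58, XT = 3, CT = 7, by the inverse law of cosines:
  cos(∠CXT) = (XC² + XT² - CT²) / (2·XC·XT)
  ∠CXT = 66.8°

Step 14: From BR = 24.7, BT = 21, RT = 13, by the inverse law of cosines:
  cos(∠RBT) = (BR² + BT² - RT²) / (2·BR·BT)
  ∠RBT = 31.76°

Step 15: From DA = 3, DT = 13.68, AT = 11, by the inverse law of cosines:
  cos(∠ADT) = (DA² + DT² - AT²) / (2·DA·DT)
  ∠ADT = 23.71°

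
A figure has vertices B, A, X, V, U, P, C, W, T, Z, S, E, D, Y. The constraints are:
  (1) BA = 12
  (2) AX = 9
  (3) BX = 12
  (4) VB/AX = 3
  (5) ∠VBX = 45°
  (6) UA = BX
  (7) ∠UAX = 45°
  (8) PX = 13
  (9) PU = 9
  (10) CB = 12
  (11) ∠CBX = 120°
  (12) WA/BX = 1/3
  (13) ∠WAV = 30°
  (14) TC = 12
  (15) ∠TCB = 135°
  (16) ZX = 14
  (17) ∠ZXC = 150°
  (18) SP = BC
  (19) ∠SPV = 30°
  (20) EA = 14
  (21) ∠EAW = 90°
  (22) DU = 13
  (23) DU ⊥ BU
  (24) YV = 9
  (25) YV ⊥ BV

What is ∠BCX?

Step 1: By the law of cosines on triangle CBX: CX² = 12² + 12² − 2·12·12·cos(120°) = 432, so CX = 12·√3.
Step 2: By the inverse law of cosines on triangle BCX: cos(∠BCX) = (12² + (12·√3)² − 12²) / (2·12·12·√3) = 432/498.83 = 0.866, so ∠BCX = 30°.

Therefore, the measure of angle ∠BCX = 30°.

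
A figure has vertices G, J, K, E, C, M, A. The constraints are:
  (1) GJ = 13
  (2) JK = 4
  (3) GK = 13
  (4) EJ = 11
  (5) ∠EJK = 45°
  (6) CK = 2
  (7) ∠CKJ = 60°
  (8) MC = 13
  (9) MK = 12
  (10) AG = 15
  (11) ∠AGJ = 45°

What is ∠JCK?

Step 1: By the law of cosines on triangle CKJ: CJ² = 2² + 4² − 2·2·4·cos(60°) = 12, so CJ = 2·√3.
Step 2: By the inverse law of cosines on triangle JCK: cos(∠JCK) = ((2·√3)² + 2² − 4²) / (2·2·√3·2) = 0/13.86 = 0, so ∠JCK = 90°.

Therefore, the measure of angle ∠JCK = 90°.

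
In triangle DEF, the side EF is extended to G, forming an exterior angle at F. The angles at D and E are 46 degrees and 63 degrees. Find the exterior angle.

By the exterior angle theorem, an exterior angle of a triangle equals the sum of the two remote interior angles.
Exterior angle = angle D + angle E
Exterior angle = 46 + 63 = 109 degrees

109 degrees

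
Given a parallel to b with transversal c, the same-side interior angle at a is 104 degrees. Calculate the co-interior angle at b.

Co-interior angles (same-side interior) formed by parallel lines and a transversal are supplementary (sum to 180 degrees).
The given angle is 104 degrees.
The co-interior angle = 180 - 104 = 76 degrees.

76 degrees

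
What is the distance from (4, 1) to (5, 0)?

d = sqrt((5 - 4)^2 + (0 - 1)^2)
d = sqrt(1^2 + -1^2)
d = sqrt(1 + 1)
d = sqrt(2)

sqrt(2)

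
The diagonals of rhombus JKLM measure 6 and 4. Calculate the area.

Area = (6 * 4) / 2 = 24 / 2 = 12

12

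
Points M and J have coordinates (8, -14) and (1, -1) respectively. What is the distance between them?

d = sqrt((-7)^2 + (13)^2) = sqrt(218)

sqrt(218)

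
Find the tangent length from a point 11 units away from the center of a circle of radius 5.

tangent = √(d² - r²) = √(11² - 5²) = √(121 - 25) = √96 = 4*sqrt(6)

4*sqrt(6)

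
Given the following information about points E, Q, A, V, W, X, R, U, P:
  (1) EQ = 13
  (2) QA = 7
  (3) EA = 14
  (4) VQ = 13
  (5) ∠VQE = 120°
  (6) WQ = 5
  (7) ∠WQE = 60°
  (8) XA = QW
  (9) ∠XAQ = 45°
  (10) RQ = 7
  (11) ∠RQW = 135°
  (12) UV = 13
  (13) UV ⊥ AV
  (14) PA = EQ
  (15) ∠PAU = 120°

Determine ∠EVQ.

Step 1: By the law of cosines on triangle VQE: VE² = 13² + 13² − 2·13·13·cos(120°) = 507, so VE = 13·√3.
Step 2: By the inverse law of cosines on triangle EVQ: cos(∠EVQ) = ((13·√3)² + 13² − 13²) / (2·13·√3·13) = 507/585.43 = 0.866, so ∠EVQ = 30°.

Therefore, the measure of angle ∠EVQ = 30°.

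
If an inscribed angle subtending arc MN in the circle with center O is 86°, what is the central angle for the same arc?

The inscribed angle theorem states that a central angle is always twice any inscribed angle that subtends the same arc.
Since the inscribed angle is 86°, the central angle = 2 × 86° = 172°.

172°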